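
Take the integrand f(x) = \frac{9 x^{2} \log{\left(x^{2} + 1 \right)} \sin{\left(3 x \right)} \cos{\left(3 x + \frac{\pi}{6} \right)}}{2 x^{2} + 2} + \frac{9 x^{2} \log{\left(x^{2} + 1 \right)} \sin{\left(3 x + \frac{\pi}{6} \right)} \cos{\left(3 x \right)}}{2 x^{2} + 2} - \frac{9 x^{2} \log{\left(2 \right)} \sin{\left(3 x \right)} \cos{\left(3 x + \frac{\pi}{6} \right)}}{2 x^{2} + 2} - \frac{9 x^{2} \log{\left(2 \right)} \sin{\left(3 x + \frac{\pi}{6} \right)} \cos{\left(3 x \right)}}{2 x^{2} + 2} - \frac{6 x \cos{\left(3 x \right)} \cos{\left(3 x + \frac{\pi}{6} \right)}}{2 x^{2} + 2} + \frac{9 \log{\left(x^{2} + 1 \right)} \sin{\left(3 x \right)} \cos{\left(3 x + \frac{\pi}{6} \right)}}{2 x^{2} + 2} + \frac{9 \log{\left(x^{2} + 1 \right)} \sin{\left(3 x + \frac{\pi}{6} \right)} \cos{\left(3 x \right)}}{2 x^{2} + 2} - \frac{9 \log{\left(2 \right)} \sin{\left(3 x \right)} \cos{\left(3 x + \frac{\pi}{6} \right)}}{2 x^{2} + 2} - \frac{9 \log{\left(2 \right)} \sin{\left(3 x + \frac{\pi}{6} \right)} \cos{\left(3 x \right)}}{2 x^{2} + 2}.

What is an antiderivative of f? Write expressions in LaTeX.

Integrate term by term and add the pieces.
Check: d/dx[- \frac{3 \log{\left(x^{2} + 1 \right)} \cos{\left(3 x \right)} \cos{\left(3 x + \frac{\pi}{6} \right)}}{2} + \frac{3 \log{\left(2 \right)} \cos{\left(3 x \right)} \cos{\left(3 x + \frac{\pi}{6} \right)}}{2}] = \frac{9 x^{2} \log{\left(x^{2} + 1 \right)} \sin{\left(3 x \right)} \cos{\left(3 x + \frac{\pi}{6} \right)} + 9 x^{2} \log{\left(x^{2} + 1 \right)} \sin{\left(3 x + \frac{\pi}{6} \right)} \cos{\left(3 x \right)} - 9 x^{2} \log{\left(2 \right)} \sin{\left(3 x \right)} \cos{\left(3 x + \frac{\pi}{6} \right)} - 9 x^{2} \log{\left(2 \right)} \sin{\left(3 x + \frac{\pi}{6} \right)} \cos{\left(3 x \right)} - 6 x \cos{\left(3 x \right)} \cos{\left(3 x + \frac{\pi}{6} \right)} + 9 \log{\left(x^{2} + 1 \right)} \sin{\left(3 x \right)} \cos{\left(3 x + \frac{\pi}{6} \right)} + 9 \log{\left(x^{2} + 1 \right)} \sin{\left(3 x + \frac{\pi}{6} \right)} \cos{\left(3 x \right)} - 9 \log{\left(2 \right)} \sin{\left(3 x \right)} \cos{\left(3 x + \frac{\pi}{6} \right)} - 9 \log{\left(2 \right)} \sin{\left(3 x + \frac{\pi}{6} \right)} \cos{\left(3 x \right)}}{2 x^{2} + 2}, which equals f(x).

An antiderivative is F(x) = - \frac{3 \log{\left(x^{2} + 1 \right)} \cos{\left(3 x \right)} \cos{\left(3 x + \frac{\pi}{6} \right)}}{2} + \frac{3 \log{\left(2 \right)} \cos{\left(3 x \right)} \cos{\left(3 x + \frac{\pi}{6} \right)}}{2}.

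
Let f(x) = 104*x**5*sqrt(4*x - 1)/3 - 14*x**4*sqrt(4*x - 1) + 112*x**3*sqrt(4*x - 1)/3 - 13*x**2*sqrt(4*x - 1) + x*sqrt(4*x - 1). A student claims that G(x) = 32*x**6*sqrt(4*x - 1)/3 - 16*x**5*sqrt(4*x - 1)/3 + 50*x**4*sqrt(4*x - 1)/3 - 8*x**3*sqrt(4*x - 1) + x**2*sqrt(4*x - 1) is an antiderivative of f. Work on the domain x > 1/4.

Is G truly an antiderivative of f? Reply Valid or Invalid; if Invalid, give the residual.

Invalid: d/dx[G] - f = 104*x**5*sqrt(4*x - 1)/3 - 14*x**4*sqrt(4*x - 1) + 112*x**3*sqrt(4*x - 1)/3 - 13*x**2*sqrt(4*x - 1) + x*sqrt(4*x - 1), which is not 0.

d/dx[G] = (832*x**6 - 544*x**5 + 980*x**4 - 536*x**3 + 102*x**2 - 6*x)/(3*sqrt(4*x - 1))
d/dx[G] - f(x) = 104*x**5*sqrt(4*x - 1)/3 - 14*x**4*sqrt(4*x - 1) + 112*x**3*sqrt(4*x - 1)/3 - 13*x**2*sqrt(4*x - 1) + x*sqrt(4*x - 1) != 0.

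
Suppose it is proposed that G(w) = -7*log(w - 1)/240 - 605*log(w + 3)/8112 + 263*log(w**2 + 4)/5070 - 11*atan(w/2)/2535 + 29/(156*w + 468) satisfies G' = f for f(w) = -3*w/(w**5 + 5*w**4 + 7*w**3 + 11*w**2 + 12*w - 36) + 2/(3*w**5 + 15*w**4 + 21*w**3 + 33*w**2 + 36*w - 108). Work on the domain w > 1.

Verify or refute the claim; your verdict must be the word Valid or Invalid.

d/dw[G] = (2 - 9*w)/(3*w**5 + 15*w**4 + 21*w**3 + 33*w**2 + 36*w - 108)
This equals f(w) exactly, so the claim holds.

Valid - differentiating G returns exactly f.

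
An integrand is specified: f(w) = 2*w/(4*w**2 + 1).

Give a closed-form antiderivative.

An antiderivative is F(w) = log(4*w**2 + 1)/4.

f matches the chain-rule pattern g'(h)*h' with inner function h(w) = 4*w**2 + 1; substituting u = h(w) collapses the integral.
Check: d/dw[log(4*w**2 + 1)/4] = 2*w/(4*w**2 + 1) = f(w).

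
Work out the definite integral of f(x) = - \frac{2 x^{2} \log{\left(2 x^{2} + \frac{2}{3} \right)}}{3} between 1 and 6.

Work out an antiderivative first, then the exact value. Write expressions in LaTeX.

For F(x) to be correct the identity F'(x) - f(x) = 0 must hold.
F(x) = - \frac{2 x^{3} \log{\left(2 x^{2} + \frac{2}{3} \right)}}{9} + \frac{4 x^{3}}{27} - \frac{4 x}{27} + \frac{4 \sqrt{3} \operatorname{atan}{\left(\sqrt{3} x \right)}}{81} is an antiderivative of f.
Check: d/dx[- \frac{2 x^{3} \log{\left(2 x^{2} + \frac{2}{3} \right)}}{9} + \frac{4 x^{3}}{27} - \frac{4 x}{27} + \frac{4 \sqrt{3} \operatorname{atan}{\left(\sqrt{3} x \right)}}{81}] = - \frac{2 x^{2} \log{\left(x^{2} + \frac{1}{3} \right)}}{3} - \frac{2 x^{2} \log{\left(2 \right)}}{3}, which equals f(x).
F(6) = - 48 \log{\left(\frac{218}{3} \right)} + \frac{4 \sqrt{3} \operatorname{atan}{\left(6 \sqrt{3} \right)}}{81} + \frac{280}{9}; F(1) = - \frac{2 \log{\left(\frac{8}{3} \right)}}{9} + \frac{4 \sqrt{3} \pi}{243}.
Integral = F(6) - F(1) = - 48 \log{\left(\frac{218}{3} \right)} - \frac{4 \sqrt{3} \pi}{243} + \frac{4 \sqrt{3} \operatorname{atan}{\left(6 \sqrt{3} \right)}}{81} + \frac{2 \log{\left(\frac{8}{3} \right)}}{9} + \frac{280}{9}.

Antiderivative: F(x) = - \frac{2 x^{3} \log{\left(2 x^{2} + \frac{2}{3} \right)}}{9} + \frac{4 x^{3}}{27} - \frac{4 x}{27} + \frac{4 \sqrt{3} \operatorname{atan}{\left(\sqrt{3} x \right)}}{81}; value = - 48 \log{\left(\frac{218}{3} \right)} - \frac{4 \sqrt{3} \pi}{243} + \frac{4 \sqrt{3} \operatorname{atan}{\left(6 \sqrt{3} \right)}}{81} + \frac{2 \log{\left(\frac{8}{3} \right)}}{9} + \frac{280}{9}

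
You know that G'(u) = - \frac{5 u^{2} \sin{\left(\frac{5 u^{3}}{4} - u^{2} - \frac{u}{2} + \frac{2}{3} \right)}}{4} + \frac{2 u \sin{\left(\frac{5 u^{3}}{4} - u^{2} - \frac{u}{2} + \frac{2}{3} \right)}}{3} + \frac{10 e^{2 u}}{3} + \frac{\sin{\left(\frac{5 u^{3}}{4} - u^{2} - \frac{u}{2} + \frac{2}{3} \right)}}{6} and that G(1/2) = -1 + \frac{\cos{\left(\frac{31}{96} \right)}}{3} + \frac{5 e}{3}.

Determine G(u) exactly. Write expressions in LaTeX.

G(u) = \frac{5 e^{2 u} + \cos{\left(\frac{5 u^{3}}{4} - u^{2} - \frac{u}{2} + \frac{2}{3} \right)} - 3}{3}

The integrand splits into summands that can be handled one at a time.
A general antiderivative is \frac{5 e^{2 u}}{3} + \frac{\cos{\left(\frac{5 u^{3}}{4} - u^{2} - \frac{u}{2} + \frac{2}{3} \right)}}{3} + C.
The condition gives C = -1 + \frac{\cos{\left(\frac{31}{96} \right)}}{3} + \frac{5 e}{3} - (\frac{\cos{\left(\frac{31}{96} \right)}}{3} + \frac{5 e}{3}) = -1.
So G(u) = \frac{5 e^{2 u} + \cos{\left(\frac{5 u^{3}}{4} - u^{2} - \frac{u}{2} + \frac{2}{3} \right)} - 3}{3}.
Check: d/du[\frac{5 e^{2 u} + \cos{\left(\frac{5 u^{3}}{4} - u^{2} - \frac{u}{2} + \frac{2}{3} \right)} - 3}{3}] = - \frac{5 u^{2} \sin{\left(\frac{5 u^{3}}{4} - u^{2} - \frac{u}{2} + \frac{2}{3} \right)}}{4} + \frac{2 u \sin{\left(\frac{5 u^{3}}{4} - u^{2} - \frac{u}{2} + \frac{2}{3} \right)}}{3} + \frac{10 e^{2 u}}{3} + \frac{\sin{\left(\frac{5 u^{3}}{4} - u^{2} - \frac{u}{2} + \frac{2}{3} \right)}}{6} = G'(u).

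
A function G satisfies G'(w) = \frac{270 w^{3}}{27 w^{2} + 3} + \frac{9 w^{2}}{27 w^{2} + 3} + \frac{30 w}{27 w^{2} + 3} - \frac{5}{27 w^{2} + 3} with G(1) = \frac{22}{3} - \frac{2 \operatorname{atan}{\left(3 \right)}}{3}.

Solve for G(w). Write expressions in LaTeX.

G(w) = \frac{15 w^{2} + w - 2 \operatorname{atan}{\left(3 w \right)} + 6}{3}

Integrate term by term and add the pieces.
A general antiderivative is 5 w^{2} + \frac{w}{3} - \frac{2 \operatorname{atan}{\left(3 w \right)}}{3} + C.
The condition gives C = \frac{22}{3} - \frac{2 \operatorname{atan}{\left(3 \right)}}{3} - (\frac{16}{3} - \frac{2 \operatorname{atan}{\left(3 \right)}}{3}) = 2.
So G(w) = \frac{15 w^{2} + w - 2 \operatorname{atan}{\left(3 w \right)} + 6}{3}.
Check: d/dw[\frac{15 w^{2} + w - 2 \operatorname{atan}{\left(3 w \right)} + 6}{3}] = \frac{270 w^{3} + 9 w^{2} + 30 w - 5}{27 w^{2} + 3}, which equals G'(w).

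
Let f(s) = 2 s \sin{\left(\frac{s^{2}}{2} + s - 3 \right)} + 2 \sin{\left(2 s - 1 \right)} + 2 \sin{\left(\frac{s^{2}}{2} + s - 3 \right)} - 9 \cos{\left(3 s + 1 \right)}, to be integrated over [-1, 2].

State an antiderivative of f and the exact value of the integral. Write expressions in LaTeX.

Integrate term by term and add the pieces.
F(s) = - 3 \sin{\left(3 s + 1 \right)} - \cos{\left(2 s - 1 \right)} - 2 \cos{\left(\frac{s^{2}}{2} + s - 3 \right)} is an antiderivative of f.
Check: d/ds[- 3 \sin{\left(3 s + 1 \right)} - \cos{\left(2 s - 1 \right)} - 2 \cos{\left(\frac{s^{2}}{2} + s - 3 \right)}] = 2 s \sin{\left(\frac{s^{2}}{2} + s - 3 \right)} + 2 \sin{\left(2 s - 1 \right)} + 2 \sin{\left(\frac{s^{2}}{2} + s - 3 \right)} - 9 \cos{\left(3 s + 1 \right)} = f(s).
F(2) = - 3 \sin{\left(7 \right)} - 2 \cos{\left(1 \right)} - \cos{\left(3 \right)}; F(-1) = - \cos{\left(3 \right)} - 2 \cos{\left(\frac{7}{2} \right)} + 3 \sin{\left(2 \right)}.
Integral = F(2) - F(-1) = - 3 \sin{\left(2 \right)} - 3 \sin{\left(7 \right)} + 2 \cos{\left(\frac{7}{2} \right)} - 2 \cos{\left(1 \right)}.

Antiderivative: F(s) = - 3 \sin{\left(3 s + 1 \right)} - \cos{\left(2 s - 1 \right)} - 2 \cos{\left(\frac{s^{2}}{2} + s - 3 \right)}; value = - 3 \sin{\left(2 \right)} - 3 \sin{\left(7 \right)} + 2 \cos{\left(\frac{7}{2} \right)} - 2 \cos{\left(1 \right)}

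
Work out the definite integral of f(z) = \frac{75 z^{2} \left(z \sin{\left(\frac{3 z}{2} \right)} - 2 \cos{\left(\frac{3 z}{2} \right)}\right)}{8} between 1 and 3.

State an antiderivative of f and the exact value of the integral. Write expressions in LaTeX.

Recognize the product-rule pattern: f = u'v + uv' with u = - \frac{25 z^{3}}{4}, v = \cos{\left(\frac{3 z}{2} \right)}, so integration by parts undoes it.
F(z) = - \frac{25 z^{3} \cos{\left(\frac{3 z}{2} \right)}}{4} is an antiderivative of f.
Check: d/dz[- \frac{25 z^{3} \cos{\left(\frac{3 z}{2} \right)}}{4}] = \frac{75 z^{3} \sin{\left(\frac{3 z}{2} \right)}}{8} - \frac{75 z^{2} \cos{\left(\frac{3 z}{2} \right)}}{4}, which equals f(z).
F(3) = - \frac{675 \cos{\left(\frac{9}{2} \right)}}{4}; F(1) = - \frac{25 \cos{\left(\frac{3}{2} \right)}}{4}.
Integral = F(3) - F(1) = \frac{25 \cos{\left(\frac{3}{2} \right)}}{4} - \frac{675 \cos{\left(\frac{9}{2} \right)}}{4}.

Antiderivative: F(z) = - \frac{25 z^{3} \cos{\left(\frac{3 z}{2} \right)}}{4}; value = \frac{25 \cos{\left(\frac{3}{2} \right)}}{4} - \frac{675 \cos{\left(\frac{9}{2} \right)}}{4}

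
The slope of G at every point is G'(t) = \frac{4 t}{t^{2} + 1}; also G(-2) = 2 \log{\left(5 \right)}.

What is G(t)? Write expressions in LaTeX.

G(t) = 2 \log{\left(t^{2} + 1 \right)}

The substitution u = t^{2} + 1 works: G'(t) is exactly (dG/du)*(du/dt) for that inner function.
A general antiderivative is 2 \log{\left(t^{2} + 1 \right)} + C.
The condition gives C = 2 \log{\left(5 \right)} - (2 \log{\left(5 \right)}) = 0.
So G(t) = 2 \log{\left(t^{2} + 1 \right)}.
Check: d/dt[2 \log{\left(t^{2} + 1 \right)}] = \frac{4 t}{t^{2} + 1} = G'(t).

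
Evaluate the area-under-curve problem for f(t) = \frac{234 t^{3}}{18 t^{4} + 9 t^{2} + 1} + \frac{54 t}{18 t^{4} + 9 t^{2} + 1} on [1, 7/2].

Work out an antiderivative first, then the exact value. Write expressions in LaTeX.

Antiderivative: F(t) = 4 \log{\left(\frac{3 t^{2}}{2} + \frac{1}{2} \right)} + \frac{5 \log{\left(2 t^{2} + \frac{1}{3} \right)}}{2}; value = - 4 \log{\left(2 \right)} - \frac{5 \log{\left(\frac{7}{3} \right)}}{2} + \frac{5 \log{\left(\frac{149}{6} \right)}}{2} + 4 \log{\left(\frac{151}{8} \right)}

Integrate term by term and add the pieces.
F(t) = 4 \log{\left(\frac{3 t^{2}}{2} + \frac{1}{2} \right)} + \frac{5 \log{\left(2 t^{2} + \frac{1}{3} \right)}}{2} is an antiderivative of f.
Check: d/dt[4 \log{\left(\frac{3 t^{2}}{2} + \frac{1}{2} \right)} + \frac{5 \log{\left(2 t^{2} + \frac{1}{3} \right)}}{2}] = \frac{234 t^{3} + 54 t}{18 t^{4} + 9 t^{2} + 1}, which equals f(t).
F(7/2) = \frac{5 \log{\left(\frac{149}{6} \right)}}{2} + 4 \log{\left(\frac{151}{8} \right)}; F(1) = \frac{5 \log{\left(\frac{7}{3} \right)}}{2} + 4 \log{\left(2 \right)}.
Integral = F(7/2) - F(1) = - 4 \log{\left(2 \right)} - \frac{5 \log{\left(\frac{7}{3} \right)}}{2} + \frac{5 \log{\left(\frac{149}{6} \right)}}{2} + 4 \log{\left(\frac{151}{8} \right)}.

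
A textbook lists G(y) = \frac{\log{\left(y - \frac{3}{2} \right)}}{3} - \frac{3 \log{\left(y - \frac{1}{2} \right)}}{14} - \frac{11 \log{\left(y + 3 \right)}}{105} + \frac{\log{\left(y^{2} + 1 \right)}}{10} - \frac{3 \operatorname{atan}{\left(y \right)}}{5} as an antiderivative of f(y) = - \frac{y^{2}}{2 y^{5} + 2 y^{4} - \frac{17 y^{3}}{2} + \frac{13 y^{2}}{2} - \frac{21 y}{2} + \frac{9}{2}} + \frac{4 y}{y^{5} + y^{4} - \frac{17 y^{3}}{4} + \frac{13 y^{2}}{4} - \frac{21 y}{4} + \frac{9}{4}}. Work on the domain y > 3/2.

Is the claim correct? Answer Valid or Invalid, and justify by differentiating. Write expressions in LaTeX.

d/dy[G] = \frac{6 y^{4} + 9 y^{3} - 35 y^{2} + 121 y - 27}{28 y^{5} + 28 y^{4} - 119 y^{3} + 91 y^{2} - 147 y + 63}
d/dy[G] - f(y) = \frac{3}{14 y - 7} != 0.

Invalid: d/dy[G] - f = \frac{3}{14 y - 7}, which is not 0.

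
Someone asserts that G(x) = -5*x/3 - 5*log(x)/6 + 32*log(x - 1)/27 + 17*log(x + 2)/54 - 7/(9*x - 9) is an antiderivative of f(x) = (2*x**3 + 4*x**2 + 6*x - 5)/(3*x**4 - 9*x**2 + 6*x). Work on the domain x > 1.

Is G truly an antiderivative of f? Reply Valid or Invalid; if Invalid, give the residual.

Invalid: d/dx[G] - f = -5/3, which is not 0.

d/dx[G] = (-5*x**4 + 2*x**3 + 19*x**2 - 4*x - 5)/(3*x**4 - 9*x**2 + 6*x)
d/dx[G] - f(x) = -5/3 != 0.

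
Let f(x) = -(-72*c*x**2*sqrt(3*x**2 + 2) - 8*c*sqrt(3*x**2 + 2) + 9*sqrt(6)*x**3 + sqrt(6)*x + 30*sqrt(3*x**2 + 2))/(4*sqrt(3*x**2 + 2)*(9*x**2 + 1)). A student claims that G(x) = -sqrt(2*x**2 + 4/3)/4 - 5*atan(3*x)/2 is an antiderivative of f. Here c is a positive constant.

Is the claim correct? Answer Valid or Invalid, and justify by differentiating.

d/dx[G] = (-9*sqrt(6)*x**3 - sqrt(6)*x - 30*sqrt(3*x**2 + 2))/(36*x**2*sqrt(3*x**2 + 2) + 4*sqrt(3*x**2 + 2))
d/dx[G] - f(x) = -2*c != 0.

Invalid: d/dx[G] - f = -2*c, which is not 0.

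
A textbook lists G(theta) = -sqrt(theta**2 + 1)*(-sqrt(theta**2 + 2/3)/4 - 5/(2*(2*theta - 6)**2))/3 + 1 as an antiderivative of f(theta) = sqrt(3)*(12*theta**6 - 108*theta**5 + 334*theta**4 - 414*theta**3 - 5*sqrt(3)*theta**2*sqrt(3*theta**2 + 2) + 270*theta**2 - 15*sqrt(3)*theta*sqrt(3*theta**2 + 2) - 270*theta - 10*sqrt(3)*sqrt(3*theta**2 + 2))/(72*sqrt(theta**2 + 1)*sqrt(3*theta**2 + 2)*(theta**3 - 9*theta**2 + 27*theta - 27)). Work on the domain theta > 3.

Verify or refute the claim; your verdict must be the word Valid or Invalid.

d/dtheta[G] = (12*theta**6 - 108*theta**5 + 334*theta**4 - 414*theta**3 - 5*sqrt(3)*theta**2*sqrt(3*theta**2 + 2) + 270*theta**2 - 15*sqrt(3)*theta*sqrt(3*theta**2 + 2) - 270*theta - 10*sqrt(3)*sqrt(3*theta**2 + 2))/(24*sqrt(3)*theta**3*sqrt(theta**2 + 1)*sqrt(3*theta**2 + 2) - 216*sqrt(3)*theta**2*sqrt(theta**2 + 1)*sqrt(3*theta**2 + 2) + 648*sqrt(3)*theta*sqrt(theta**2 + 1)*sqrt(3*theta**2 + 2) - 648*sqrt(3)*sqrt(theta**2 + 1)*sqrt(3*theta**2 + 2))
This equals f(theta) exactly, so the claim holds.

Valid. The derivative of G reproduces f.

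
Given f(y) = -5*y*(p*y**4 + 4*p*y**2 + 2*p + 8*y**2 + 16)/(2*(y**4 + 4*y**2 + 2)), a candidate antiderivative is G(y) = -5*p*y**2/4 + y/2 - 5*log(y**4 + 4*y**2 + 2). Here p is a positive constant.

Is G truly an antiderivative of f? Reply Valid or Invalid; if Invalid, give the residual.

Invalid: d/dy[G] - f = 1/2, which is not 0.

d/dy[G] = (-5*p*y**5 - 20*p*y**3 - 10*p*y + y**4 - 40*y**3 + 4*y**2 - 80*y + 2)/(2*y**4 + 8*y**2 + 4)
d/dy[G] - f(y) = 1/2 != 0.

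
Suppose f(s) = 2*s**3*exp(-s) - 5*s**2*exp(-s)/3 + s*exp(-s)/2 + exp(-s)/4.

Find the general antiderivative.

f has the shape u'v + uv' for u = -2*s**3 - 13*s**2/3 - 55*s/6 - 113/12 and v = exp(-s) — it is the derivative of the product u*v.
Check: d/ds[-2*s**3*exp(-s) - 13*s**2*exp(-s)/3 - 55*s*exp(-s)/6 - 113*exp(-s)/12] = (24*s**3 - 20*s**2 + 6*s + 3)*exp(-s)/12, which equals f(s).

F(s) = -2*s**3*exp(-s) - 13*s**2*exp(-s)/3 - 55*s*exp(-s)/6 - 113*exp(-s)/12 + C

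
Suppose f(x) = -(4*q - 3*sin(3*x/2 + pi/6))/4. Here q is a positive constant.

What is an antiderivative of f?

Recover f(x) by differentiating a candidate F(x); any mismatch rules it out.
Check: d/dx[-(2*q*x + cos(3*x/2 + pi/6))/2] = -q + 3*sin(3*x/2 + pi/6)/4, which equals f(x).

An antiderivative is F(x) = -(2*q*x + cos(3*x/2 + pi/6))/2.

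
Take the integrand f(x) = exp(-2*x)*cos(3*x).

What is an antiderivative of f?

Any candidate F(x) must reproduce f(x) exactly when differentiated.
Check: d/dx[3*exp(-2*x)*sin(3*x)/13 - 2*exp(-2*x)*cos(3*x)/13] = exp(-2*x)*cos(3*x) = f(x).

An antiderivative is F(x) = 3*exp(-2*x)*sin(3*x)/13 - 2*exp(-2*x)*cos(3*x)/13.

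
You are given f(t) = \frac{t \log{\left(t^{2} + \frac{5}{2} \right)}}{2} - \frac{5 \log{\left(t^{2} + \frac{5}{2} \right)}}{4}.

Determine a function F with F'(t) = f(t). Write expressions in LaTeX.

Integrate term by term and add the pieces.
Check: d/dt[\frac{t^{2} \log{\left(t^{2} + \frac{5}{2} \right)}}{4} - \frac{t^{2}}{4} - \frac{5 t \log{\left(t^{2} + \frac{5}{2} \right)}}{4} + \frac{5 t}{2} + \frac{5 \log{\left(t^{2} + \frac{5}{2} \right)}}{8} - \frac{5 \sqrt{10} \operatorname{atan}{\left(\frac{\sqrt{10} t}{5} \right)}}{4}] = \frac{t \log{\left(t^{2} + \frac{5}{2} \right)}}{2} - \frac{5 \log{\left(t^{2} + \frac{5}{2} \right)}}{4} = f(t).

An antiderivative is F(t) = \frac{t^{2} \log{\left(t^{2} + \frac{5}{2} \right)}}{4} - \frac{t^{2}}{4} - \frac{5 t \log{\left(t^{2} + \frac{5}{2} \right)}}{4} + \frac{5 t}{2} + \frac{5 \log{\left(t^{2} + \frac{5}{2} \right)}}{8} - \frac{5 \sqrt{10} \operatorname{atan}{\left(\frac{\sqrt{10} t}{5} \right)}}{4}.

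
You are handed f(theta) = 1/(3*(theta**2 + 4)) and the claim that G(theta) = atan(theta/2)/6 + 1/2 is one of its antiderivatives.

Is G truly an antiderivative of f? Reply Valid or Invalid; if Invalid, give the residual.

Valid. The derivative of G reproduces f.

d/dtheta[G] = 1/(3*theta**2 + 12)
This equals f(theta) exactly, so the claim holds.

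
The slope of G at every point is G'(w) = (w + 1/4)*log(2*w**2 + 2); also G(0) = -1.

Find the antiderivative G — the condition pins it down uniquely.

A first test for any G(w): its w-derivative must equal the given G'(w).
A general antiderivative is -w**2/2 - w/2 + (w**2/2 + w/4)*log(2*w**2 + 2) + log(w**2 + 1)/2 + atan(w)/2 + C.
The condition gives C = -1 - (0) = -1.
So G(w) = -w**2/2 - w/2 + (w**2/2 + w/4)*log(2*w**2 + 2) + log(w**2 + 1)/2 + atan(w)/2 - 1.
Check: d/dw[-w**2/2 - w/2 + (w**2/2 + w/4)*log(2*w**2 + 2) + log(w**2 + 1)/2 + atan(w)/2 - 1] = w*log(w**2 + 1) + w*log(2) + log(w**2 + 1)/4 + log(2)/4, which equals G'(w).

G(w) = -w**2/2 - w/2 + (w**2/2 + w/4)*log(2*w**2 + 2) + log(w**2 + 1)/2 + atan(w)/2 - 1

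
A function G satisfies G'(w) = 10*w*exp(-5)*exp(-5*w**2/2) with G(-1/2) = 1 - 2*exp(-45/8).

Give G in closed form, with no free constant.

G'(w) matches the chain-rule pattern g'(h)*h' with inner function h(w) = -5*w**2/2 - 5; substituting u = h(w) collapses the integral.
A general antiderivative is -2*exp(-5*w**2/2 - 5) + C.
The condition gives C = 1 - 2*exp(-45/8) - (-2*exp(-45/8)) = 1.
So G(w) = 1 - 2*exp(-5*w**2/2 - 5).
Check: d/dw[1 - 2*exp(-5*w**2/2 - 5)] = 10*w*exp(-5)*exp(-5*w**2/2) = G'(w).

G(w) = 1 - 2*exp(-5*w**2/2 - 5)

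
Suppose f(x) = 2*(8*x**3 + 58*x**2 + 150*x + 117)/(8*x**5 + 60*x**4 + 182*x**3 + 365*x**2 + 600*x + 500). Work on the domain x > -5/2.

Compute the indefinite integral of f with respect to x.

A first test for any F(x): its x-derivative must equal f(x) identically.
Check: d/dx[atan(x/2) + (2*x + 5)**(-2)] = (16*x**3 + 116*x**2 + 300*x + 234)/(8*x**5 + 60*x**4 + 182*x**3 + 365*x**2 + 600*x + 500), which equals f(x).

F(x) = atan(x/2) + (2*x + 5)**(-2) + C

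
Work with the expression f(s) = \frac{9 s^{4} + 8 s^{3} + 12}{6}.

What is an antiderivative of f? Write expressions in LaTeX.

Differentiate the proposed F(s) back; it has to land on f(s) exactly.
Check: d/ds[\frac{3 s^{5}}{10} + \frac{s^{4}}{3} + 2 s] = \frac{3 s^{4}}{2} + \frac{4 s^{3}}{3} + 2, which equals f(s).

An antiderivative is F(s) = \frac{3 s^{5}}{10} + \frac{s^{4}}{3} + 2 s.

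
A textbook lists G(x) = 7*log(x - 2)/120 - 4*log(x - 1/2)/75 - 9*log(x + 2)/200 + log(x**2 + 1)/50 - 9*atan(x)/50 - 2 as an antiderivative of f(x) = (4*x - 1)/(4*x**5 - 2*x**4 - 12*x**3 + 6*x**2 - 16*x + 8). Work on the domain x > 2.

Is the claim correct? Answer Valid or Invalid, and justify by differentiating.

Valid - differentiating G returns exactly f.

d/dx[G] = (4*x - 1)/(4*x**5 - 2*x**4 - 12*x**3 + 6*x**2 - 16*x + 8)
This equals f(x) exactly, so the claim holds.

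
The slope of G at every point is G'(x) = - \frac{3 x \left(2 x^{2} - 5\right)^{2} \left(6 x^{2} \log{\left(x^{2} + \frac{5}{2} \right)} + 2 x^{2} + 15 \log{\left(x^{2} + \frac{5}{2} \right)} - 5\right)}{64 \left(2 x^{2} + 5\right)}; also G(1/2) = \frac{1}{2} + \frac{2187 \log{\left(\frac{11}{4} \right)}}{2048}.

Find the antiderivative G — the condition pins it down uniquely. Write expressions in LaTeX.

G(x) = - \frac{3 x^{6} \log{\left(x^{2} + \frac{5}{2} \right)}}{32} + \frac{45 x^{4} \log{\left(x^{2} + \frac{5}{2} \right)}}{64} - \frac{225 x^{2} \log{\left(x^{2} + \frac{5}{2} \right)}}{128} + \frac{375 \log{\left(x^{2} + \frac{5}{2} \right)}}{256} + \frac{1}{2}

G'(x) has the shape u'v + uv' for u = - \frac{3 \left(\frac{x^{2}}{2} - \frac{5}{4}\right)^{3}}{4} and v = \log{\left(x^{2} + \frac{5}{2} \right)} — it is the derivative of the product u*v.
A general antiderivative is - \frac{3 \left(\frac{x^{2}}{2} - \frac{5}{4}\right)^{3} \log{\left(x^{2} + \frac{5}{2} \right)}}{4} + C.
The condition gives C = \frac{1}{2} + \frac{2187 \log{\left(\frac{11}{4} \right)}}{2048} - (\frac{2187 \log{\left(\frac{11}{4} \right)}}{2048}) = \frac{1}{2}.
So G(x) = - \frac{3 x^{6} \log{\left(x^{2} + \frac{5}{2} \right)}}{32} + \frac{45 x^{4} \log{\left(x^{2} + \frac{5}{2} \right)}}{64} - \frac{225 x^{2} \log{\left(x^{2} + \frac{5}{2} \right)}}{128} + \frac{375 \log{\left(x^{2} + \frac{5}{2} \right)}}{256} + \frac{1}{2}.
Check: d/dx[- \frac{3 x^{6} \log{\left(x^{2} + \frac{5}{2} \right)}}{32} + \frac{45 x^{4} \log{\left(x^{2} + \frac{5}{2} \right)}}{64} - \frac{225 x^{2} \log{\left(x^{2} + \frac{5}{2} \right)}}{128} + \frac{375 \log{\left(x^{2} + \frac{5}{2} \right)}}{256} + \frac{1}{2}] = \frac{- 72 x^{7} \log{\left(x^{2} + \frac{5}{2} \right)} - 24 x^{7} + 180 x^{5} \log{\left(x^{2} + \frac{5}{2} \right)} + 180 x^{5} + 450 x^{3} \log{\left(x^{2} + \frac{5}{2} \right)} - 450 x^{3} - 1125 x \log{\left(x^{2} + \frac{5}{2} \right)} + 375 x}{128 x^{2} + 320}, which equals G'(x).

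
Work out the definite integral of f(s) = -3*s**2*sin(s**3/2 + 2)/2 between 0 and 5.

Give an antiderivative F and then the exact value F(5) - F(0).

Antiderivative: F(s) = cos(s**3/2 + 2); value = cos(129/2) - cos(2)

f matches the chain-rule pattern g'(h)*h' with inner function h(s) = s**3/2 + 2; substituting u = h(s) collapses the integral.
F(s) = cos(s**3/2 + 2) is an antiderivative of f.
Check: d/ds[cos(s**3/2 + 2)] = -3*s**2*sin(s**3/2 + 2)/2 = f(s).
F(5) = cos(129/2); F(0) = cos(2).
Integral = F(5) - F(0) = cos(129/2) - cos(2).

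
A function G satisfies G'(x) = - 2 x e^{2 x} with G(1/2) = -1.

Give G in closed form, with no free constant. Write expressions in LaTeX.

G(x) = - x e^{2 x} + \frac{e^{2 x}}{2} - 1

G'(x) has the shape u'v + uv' for u = \frac{1}{2} - x and v = e^{2 x} — it is the derivative of the product u*v.
A general antiderivative is \frac{\left(1 - 2 x\right) e^{2 x}}{2} + C.
The condition gives C = -1 - (0) = -1.
So G(x) = - x e^{2 x} + \frac{e^{2 x}}{2} - 1.
Check: d/dx[- x e^{2 x} + \frac{e^{2 x}}{2} - 1] = - 2 x e^{2 x} = G'(x).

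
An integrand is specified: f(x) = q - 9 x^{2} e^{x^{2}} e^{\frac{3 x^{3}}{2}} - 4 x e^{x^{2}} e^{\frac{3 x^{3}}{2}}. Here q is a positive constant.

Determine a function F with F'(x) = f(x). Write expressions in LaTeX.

An antiderivative is F(x) = q x - 2 e^{x^{2}} e^{\frac{3 x^{3}}{2}}.

Integrate term by term and add the pieces.
Check: d/dx[q x - 2 e^{x^{2}} e^{\frac{3 x^{3}}{2}}] = q - 9 x^{2} e^{x^{2}} e^{\frac{3 x^{3}}{2}} - 4 x e^{x^{2}} e^{\frac{3 x^{3}}{2}} = f(x).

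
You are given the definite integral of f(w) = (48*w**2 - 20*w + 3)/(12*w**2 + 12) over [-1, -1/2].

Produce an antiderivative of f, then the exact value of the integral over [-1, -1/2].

A first test for any F(w): its w-derivative must equal f(w) identically.
F(w) = 4*w - 5*log(w**2 + 1)/6 - 15*atan(w)/4 is an antiderivative of f.
Check: d/dw[4*w - 5*log(w**2 + 1)/6 - 15*atan(w)/4] = (48*w**2 - 20*w + 3)/(12*w**2 + 12) = f(w).
F(-1/2) = -2 - 5*log(5/4)/6 + 15*atan(1/2)/4; F(-1) = -4 - 5*log(2)/6 + 15*pi/16.
Integral = F(-1/2) - F(-1) = -15*pi/16 - 5*log(5/4)/6 + 5*log(2)/6 + 15*atan(1/2)/4 + 2.

Antiderivative: F(w) = 4*w - 5*log(w**2 + 1)/6 - 15*atan(w)/4; value = -15*pi/16 - 5*log(5/4)/6 + 5*log(2)/6 + 15*atan(1/2)/4 + 2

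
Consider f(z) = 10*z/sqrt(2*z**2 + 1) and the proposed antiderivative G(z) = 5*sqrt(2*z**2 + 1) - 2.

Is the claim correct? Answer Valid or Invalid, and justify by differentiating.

d/dz[G] = 10*z/sqrt(2*z**2 + 1)
This equals f(z) exactly, so the claim holds.

Valid - the claim checks out under differentiation.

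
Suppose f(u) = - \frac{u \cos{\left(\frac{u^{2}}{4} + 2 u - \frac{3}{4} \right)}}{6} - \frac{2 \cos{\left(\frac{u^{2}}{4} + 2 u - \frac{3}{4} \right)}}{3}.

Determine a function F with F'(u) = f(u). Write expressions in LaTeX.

An antiderivative is F(u) = - \frac{\sin{\left(\frac{u^{2}}{4} + 2 u - \frac{3}{4} \right)}}{3}.

The substitution w = \frac{u^{2}}{4} + 2 u - \frac{3}{4} works: f is exactly (dF/dw)*(dw/du) for that inner function.
Check: d/du[- \frac{\sin{\left(\frac{u^{2}}{4} + 2 u - \frac{3}{4} \right)}}{3}] = - \frac{u \cos{\left(\frac{u^{2}}{4} + 2 u - \frac{3}{4} \right)}}{6} - \frac{2 \cos{\left(\frac{u^{2}}{4} + 2 u - \frac{3}{4} \right)}}{3} = f(u).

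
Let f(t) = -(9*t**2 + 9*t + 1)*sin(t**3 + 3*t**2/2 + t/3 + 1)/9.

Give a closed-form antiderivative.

An antiderivative is F(t) = cos(t**3 + 3*t**2/2 + t/3 + 1)/3.

f matches the chain-rule pattern g'(h)*h' with inner function h(t) = t**3 + 3*t**2/2 + t/3 + 1; substituting u = h(t) collapses the integral.
Check: d/dt[cos(t**3 + 3*t**2/2 + t/3 + 1)/3] = -t**2*sin(t**3 + 3*t**2/2 + t/3 + 1) - t*sin(t**3 + 3*t**2/2 + t/3 + 1) - sin(t**3 + 3*t**2/2 + t/3 + 1)/9, which equals f(t).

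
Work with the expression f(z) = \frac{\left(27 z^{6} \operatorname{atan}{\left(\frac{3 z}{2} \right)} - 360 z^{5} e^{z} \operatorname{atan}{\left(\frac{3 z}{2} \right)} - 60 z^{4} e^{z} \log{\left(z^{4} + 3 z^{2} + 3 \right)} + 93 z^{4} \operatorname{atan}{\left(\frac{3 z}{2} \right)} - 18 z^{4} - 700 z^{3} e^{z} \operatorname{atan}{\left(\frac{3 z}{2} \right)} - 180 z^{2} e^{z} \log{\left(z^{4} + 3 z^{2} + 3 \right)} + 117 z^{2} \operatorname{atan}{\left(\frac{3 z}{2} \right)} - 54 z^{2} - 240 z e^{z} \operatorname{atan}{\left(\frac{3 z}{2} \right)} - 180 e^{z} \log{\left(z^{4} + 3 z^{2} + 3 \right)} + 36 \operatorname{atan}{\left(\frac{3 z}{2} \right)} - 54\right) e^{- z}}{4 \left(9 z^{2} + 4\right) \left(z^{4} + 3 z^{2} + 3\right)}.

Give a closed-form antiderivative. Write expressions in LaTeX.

An antiderivative is F(z) = \frac{\left(- 10 e^{z} \log{\left(z^{4} + 3 z^{2} + 3 \right)} \operatorname{atan}{\left(\frac{3 z}{2} \right)} - 3 \operatorname{atan}{\left(\frac{3 z}{2} \right)}\right) e^{- z}}{4}.

f has the shape u'v + uv' for u = - \frac{5 \log{\left(z^{4} + 3 z^{2} + 3 \right)}}{2} - \frac{3 e^{- z}}{4} and v = \operatorname{atan}{\left(\frac{3 z}{2} \right)} — it is the derivative of the product u*v.
Check: d/dz[\frac{\left(- 10 e^{z} \log{\left(z^{4} + 3 z^{2} + 3 \right)} \operatorname{atan}{\left(\frac{3 z}{2} \right)} - 3 \operatorname{atan}{\left(\frac{3 z}{2} \right)}\right) e^{- z}}{4}] = \frac{27 z^{6} \operatorname{atan}{\left(\frac{3 z}{2} \right)} - 360 z^{5} e^{z} \operatorname{atan}{\left(\frac{3 z}{2} \right)} - 60 z^{4} e^{z} \log{\left(z^{4} + 3 z^{2} + 3 \right)} + 93 z^{4} \operatorname{atan}{\left(\frac{3 z}{2} \right)} - 18 z^{4} - 700 z^{3} e^{z} \operatorname{atan}{\left(\frac{3 z}{2} \right)} - 180 z^{2} e^{z} \log{\left(z^{4} + 3 z^{2} + 3 \right)} + 117 z^{2} \operatorname{atan}{\left(\frac{3 z}{2} \right)} - 54 z^{2} - 240 z e^{z} \operatorname{atan}{\left(\frac{3 z}{2} \right)} - 180 e^{z} \log{\left(z^{4} + 3 z^{2} + 3 \right)} + 36 \operatorname{atan}{\left(\frac{3 z}{2} \right)} - 54}{36 z^{6} e^{z} + 124 z^{4} e^{z} + 156 z^{2} e^{z} + 48 e^{z}}, which equals f(z).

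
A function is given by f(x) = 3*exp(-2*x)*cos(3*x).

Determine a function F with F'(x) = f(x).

An antiderivative is F(x) = -3*(-3*sin(3*x) + 2*cos(3*x))*exp(-2*x)/13.

A first test for any F(x): its x-derivative must equal f(x) identically.
Check: d/dx[-3*(-3*sin(3*x) + 2*cos(3*x))*exp(-2*x)/13] = 3*exp(-2*x)*cos(3*x) = f(x).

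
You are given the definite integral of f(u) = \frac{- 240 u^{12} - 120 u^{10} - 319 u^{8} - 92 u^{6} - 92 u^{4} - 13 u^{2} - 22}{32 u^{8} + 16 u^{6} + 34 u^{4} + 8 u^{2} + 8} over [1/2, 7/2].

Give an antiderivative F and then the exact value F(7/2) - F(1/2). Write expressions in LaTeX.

Recover f(u) by differentiating a candidate F(u); any mismatch rules it out.
F(u) = - \frac{3 u^{5}}{2} - 2 u - \frac{3 u}{8 u^{4} + 2 u^{2} + 4} is an antiderivative of f.
Check: d/du[- \frac{3 u^{5}}{2} - 2 u - \frac{3 u}{8 u^{4} + 2 u^{2} + 4}] = \frac{- 240 u^{12} - 120 u^{10} - 319 u^{8} - 92 u^{6} - 92 u^{4} - 13 u^{2} - 22}{32 u^{8} + 16 u^{6} + 34 u^{4} + 8 u^{2} + 8} = f(u).
F(7/2) = - \frac{62518673}{78656}; F(1/2) = - \frac{431}{320}.
Integral = F(7/2) - F(1/2) = - \frac{156031833}{196640}.

Antiderivative: F(u) = - \frac{3 u^{5}}{2} - 2 u - \frac{3 u}{8 u^{4} + 2 u^{2} + 4}; value = - \frac{156031833}{196640}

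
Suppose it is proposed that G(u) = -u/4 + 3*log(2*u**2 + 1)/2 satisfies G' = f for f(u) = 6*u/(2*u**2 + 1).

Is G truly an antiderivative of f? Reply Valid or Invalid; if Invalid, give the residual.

d/du[G] = (-2*u**2 + 24*u - 1)/(8*u**2 + 4)
d/du[G] - f(u) = -1/4 != 0.

Invalid: d/du[G] - f = -1/4, which is not 0.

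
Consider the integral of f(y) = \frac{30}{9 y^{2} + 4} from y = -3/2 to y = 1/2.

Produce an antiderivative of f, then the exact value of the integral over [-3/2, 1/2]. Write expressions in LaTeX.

Since d/dy undoes antidifferentiation here, F'(y) = f(y) is required of F(y).
F(y) = 5 \operatorname{atan}{\left(\frac{3 y}{2} \right)} is an antiderivative of f.
Check: d/dy[5 \operatorname{atan}{\left(\frac{3 y}{2} \right)}] = \frac{30}{9 y^{2} + 4} = f(y).
F(1/2) = 5 \operatorname{atan}{\left(\frac{3}{4} \right)}; F(-3/2) = - 5 \operatorname{atan}{\left(\frac{9}{4} \right)}.
Integral = F(1/2) - F(-3/2) = 5 \operatorname{atan}{\left(\frac{3}{4} \right)} + 5 \operatorname{atan}{\left(\frac{9}{4} \right)}.

Antiderivative: F(y) = 5 \operatorname{atan}{\left(\frac{3 y}{2} \right)}; value = 5 \operatorname{atan}{\left(\frac{3}{4} \right)} + 5 \operatorname{atan}{\left(\frac{9}{4} \right)}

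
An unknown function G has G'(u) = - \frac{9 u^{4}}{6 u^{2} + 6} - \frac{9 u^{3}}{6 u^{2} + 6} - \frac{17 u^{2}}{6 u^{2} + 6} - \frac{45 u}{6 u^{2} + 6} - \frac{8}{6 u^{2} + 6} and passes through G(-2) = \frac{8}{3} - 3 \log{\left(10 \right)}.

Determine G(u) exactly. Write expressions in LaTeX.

G(u) = - \frac{6 u^{3} + 9 u^{2} + 16 u + 36 \log{\left(2 u^{2} + 2 \right)} + 12}{12}

The integrand splits into summands that can be handled one at a time.
A general antiderivative is - \frac{u^{3}}{2} - \frac{3 u^{2}}{4} - \frac{4 u}{3} - 3 \log{\left(2 u^{2} + 2 \right)} + C.
The condition gives C = \frac{8}{3} - 3 \log{\left(10 \right)} - (\frac{11}{3} - 3 \log{\left(10 \right)}) = -1.
So G(u) = - \frac{6 u^{3} + 9 u^{2} + 16 u + 36 \log{\left(2 u^{2} + 2 \right)} + 12}{12}.
Check: d/du[- \frac{6 u^{3} + 9 u^{2} + 16 u + 36 \log{\left(2 u^{2} + 2 \right)} + 12}{12}] = \frac{- 9 u^{4} - 9 u^{3} - 17 u^{2} - 45 u - 8}{6 u^{2} + 6}, which equals G'(u).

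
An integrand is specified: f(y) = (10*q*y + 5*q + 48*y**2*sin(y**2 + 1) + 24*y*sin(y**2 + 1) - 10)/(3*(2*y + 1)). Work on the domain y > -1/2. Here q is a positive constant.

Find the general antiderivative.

F(y) = (5*q*y - 5*log(2*y + 1) - 12*cos(y**2 + 1))/3 + C

An antiderivative F(y) passes only if d/dy[F] lands on f(y) exactly.
Check: d/dy[(5*q*y - 5*log(2*y + 1) - 12*cos(y**2 + 1))/3] = (10*q*y + 5*q + 48*y**2*sin(y**2 + 1) + 24*y*sin(y**2 + 1) - 10)/(6*y + 3), which equals f(y).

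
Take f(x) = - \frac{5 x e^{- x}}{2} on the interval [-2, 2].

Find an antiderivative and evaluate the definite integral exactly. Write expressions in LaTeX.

Antiderivative: F(x) = \frac{5 \left(x + 1\right) e^{- x}}{2}; value = \frac{15}{2 e^{2}} + \frac{5 e^{2}}{2}

f has the shape u'v + uv' for u = \frac{5 x}{2} + \frac{5}{2} and v = e^{- x} — it is the derivative of the product u*v.
F(x) = \frac{5 \left(x + 1\right) e^{- x}}{2} is an antiderivative of f.
Check: d/dx[\frac{5 \left(x + 1\right) e^{- x}}{2}] = - \frac{5 x e^{- x}}{2} = f(x).
F(2) = \frac{15}{2 e^{2}}; F(-2) = - \frac{5 e^{2}}{2}.
Integral = F(2) - F(-2) = \frac{15}{2 e^{2}} + \frac{5 e^{2}}{2}.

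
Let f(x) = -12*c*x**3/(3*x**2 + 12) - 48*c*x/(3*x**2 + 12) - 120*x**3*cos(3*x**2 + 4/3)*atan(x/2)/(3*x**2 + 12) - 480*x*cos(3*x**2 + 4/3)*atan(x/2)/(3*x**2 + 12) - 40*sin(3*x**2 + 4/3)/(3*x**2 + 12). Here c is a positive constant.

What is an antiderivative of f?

The integrand splits into summands that can be handled one at a time.
Check: d/dx[2*(-3*c*x**2 - 10*sin(3*x**2 + 4/3)*atan(x/2))/3] = (-12*c*x**3 - 48*c*x - 120*x**3*cos(3*x**2 + 4/3)*atan(x/2) - 480*x*cos(3*x**2 + 4/3)*atan(x/2) - 40*sin(3*x**2 + 4/3))/(3*x**2 + 12), which equals f(x).

An antiderivative is F(x) = 2*(-3*c*x**2 - 10*sin(3*x**2 + 4/3)*atan(x/2))/3.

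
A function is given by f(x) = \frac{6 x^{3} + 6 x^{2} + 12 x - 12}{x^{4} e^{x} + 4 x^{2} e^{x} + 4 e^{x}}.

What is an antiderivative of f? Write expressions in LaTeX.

An antiderivative is F(x) = - \frac{6 x}{x^{2} e^{x} + 2 e^{x}}.

Differentiate the proposed F(x) back; it has to land on f(x) exactly.
Check: d/dx[- \frac{6 x}{x^{2} e^{x} + 2 e^{x}}] = \frac{6 x^{3} + 6 x^{2} + 12 x - 12}{x^{4} e^{x} + 4 x^{2} e^{x} + 4 e^{x}} = f(x).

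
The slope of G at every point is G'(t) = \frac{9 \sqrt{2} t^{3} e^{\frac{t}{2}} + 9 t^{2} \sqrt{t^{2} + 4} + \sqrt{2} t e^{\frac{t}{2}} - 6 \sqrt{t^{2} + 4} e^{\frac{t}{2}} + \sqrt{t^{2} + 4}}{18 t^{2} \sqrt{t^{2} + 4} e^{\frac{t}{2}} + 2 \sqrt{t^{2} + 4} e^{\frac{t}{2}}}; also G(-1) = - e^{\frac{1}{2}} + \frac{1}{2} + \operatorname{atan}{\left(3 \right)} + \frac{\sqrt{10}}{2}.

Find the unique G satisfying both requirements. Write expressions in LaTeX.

G(t) = - \frac{\left(- \sqrt{2} \sqrt{t^{2} + 4} e^{\frac{t}{2}} + 2 e^{\frac{t}{2}} \operatorname{atan}{\left(3 t \right)} - e^{\frac{t}{2}} + 2\right) e^{- \frac{t}{2}}}{2}

Any candidate G(t) must reproduce the stated G'(t) exactly.
A general antiderivative is \sqrt{\frac{t^{2}}{2} + 2} - \operatorname{atan}{\left(3 t \right)} - e^{- \frac{t}{2}} + C.
The condition gives C = - e^{\frac{1}{2}} + \frac{1}{2} + \operatorname{atan}{\left(3 \right)} + \frac{\sqrt{10}}{2} - (- e^{\frac{1}{2}} + \operatorname{atan}{\left(3 \right)} + \frac{\sqrt{10}}{2}) = \frac{1}{2}.
So G(t) = - \frac{\left(- \sqrt{2} \sqrt{t^{2} + 4} e^{\frac{t}{2}} + 2 e^{\frac{t}{2}} \operatorname{atan}{\left(3 t \right)} - e^{\frac{t}{2}} + 2\right) e^{- \frac{t}{2}}}{2}.
Check: d/dt[- \frac{\left(- \sqrt{2} \sqrt{t^{2} + 4} e^{\frac{t}{2}} + 2 e^{\frac{t}{2}} \operatorname{atan}{\left(3 t \right)} - e^{\frac{t}{2}} + 2\right) e^{- \frac{t}{2}}}{2}] = \frac{9 \sqrt{2} t^{3} e^{\frac{t}{2}} + 9 t^{2} \sqrt{t^{2} + 4} + \sqrt{2} t e^{\frac{t}{2}} - 6 \sqrt{t^{2} + 4} e^{\frac{t}{2}} + \sqrt{t^{2} + 4}}{18 t^{2} \sqrt{t^{2} + 4} e^{\frac{t}{2}} + 2 \sqrt{t^{2} + 4} e^{\frac{t}{2}}} = G'(t).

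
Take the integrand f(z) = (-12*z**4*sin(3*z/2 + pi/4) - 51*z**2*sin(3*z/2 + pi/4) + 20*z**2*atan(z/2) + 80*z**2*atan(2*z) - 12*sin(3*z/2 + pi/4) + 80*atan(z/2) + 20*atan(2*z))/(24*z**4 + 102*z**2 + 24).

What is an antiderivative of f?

An antiderivative is F(z) = cos(3*z/2 + pi/4)/3 + 5*atan(z/2)*atan(2*z)/3.

Since d/dz undoes antidifferentiation here, F'(z) = f(z) is required of F(z).
Check: d/dz[cos(3*z/2 + pi/4)/3 + 5*atan(z/2)*atan(2*z)/3] = (-12*z**4*sin(3*z/2 + pi/4) - 51*z**2*sin(3*z/2 + pi/4) + 20*z**2*atan(z/2) + 80*z**2*atan(2*z) - 12*sin(3*z/2 + pi/4) + 80*atan(z/2) + 20*atan(2*z))/(24*z**4 + 102*z**2 + 24) = f(z).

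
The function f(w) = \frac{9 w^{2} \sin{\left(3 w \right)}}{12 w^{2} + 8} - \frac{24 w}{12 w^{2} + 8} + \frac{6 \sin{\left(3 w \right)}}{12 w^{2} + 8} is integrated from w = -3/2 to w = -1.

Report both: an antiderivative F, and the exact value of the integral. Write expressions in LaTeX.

The integrand splits into summands that can be handled one at a time.
F(w) = - \log{\left(\frac{3 w^{2}}{2} + 1 \right)} - \frac{\cos{\left(3 w \right)}}{4} is an antiderivative of f.
Check: d/dw[- \log{\left(\frac{3 w^{2}}{2} + 1 \right)} - \frac{\cos{\left(3 w \right)}}{4}] = \frac{9 w^{2} \sin{\left(3 w \right)} - 24 w + 6 \sin{\left(3 w \right)}}{12 w^{2} + 8}, which equals f(w).
F(-1) = - \log{\left(\frac{5}{2} \right)} - \frac{\cos{\left(3 \right)}}{4}; F(-3/2) = - \log{\left(\frac{35}{8} \right)} - \frac{\cos{\left(\frac{9}{2} \right)}}{4}.
Integral = F(-1) - F(-3/2) = - \log{\left(\frac{5}{2} \right)} + \frac{\cos{\left(\frac{9}{2} \right)}}{4} - \frac{\cos{\left(3 \right)}}{4} + \log{\left(\frac{35}{8} \right)}.

Antiderivative: F(w) = - \log{\left(\frac{3 w^{2}}{2} + 1 \right)} - \frac{\cos{\left(3 w \right)}}{4}; value = - \log{\left(\frac{5}{2} \right)} + \frac{\cos{\left(\frac{9}{2} \right)}}{4} - \frac{\cos{\left(3 \right)}}{4} + \log{\left(\frac{35}{8} \right)}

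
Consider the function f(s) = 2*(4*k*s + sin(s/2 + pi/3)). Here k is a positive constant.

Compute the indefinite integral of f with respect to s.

Recover f(s) by differentiating a candidate F(s); any mismatch rules it out.
Check: d/ds[4*(k*s**2 - cos(s/2 + pi/3))] = 8*k*s + 2*sin(s/2 + pi/3), which equals f(s).

F(s) = 4*(k*s**2 - cos(s/2 + pi/3)) + C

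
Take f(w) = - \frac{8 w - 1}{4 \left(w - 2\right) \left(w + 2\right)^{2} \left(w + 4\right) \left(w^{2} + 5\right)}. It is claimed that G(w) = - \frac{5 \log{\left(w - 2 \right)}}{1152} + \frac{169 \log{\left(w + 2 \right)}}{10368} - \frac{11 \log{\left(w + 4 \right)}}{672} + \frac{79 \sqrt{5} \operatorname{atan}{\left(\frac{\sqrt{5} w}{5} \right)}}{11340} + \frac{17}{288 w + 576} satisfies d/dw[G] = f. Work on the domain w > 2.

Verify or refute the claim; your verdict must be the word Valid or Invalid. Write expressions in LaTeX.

Invalid: d/dw[G] - f = - \frac{5 w}{1134 w^{2} + 5670}, which is not 0.

d/dw[G] = \frac{- 10 w^{5} - 60 w^{4} - 40 w^{3} + 240 w^{2} - 4216 w + 567}{2268 w^{6} + 13608 w^{5} + 20412 w^{4} + 13608 w^{3} - 27216 w^{2} - 272160 w - 362880}
d/dw[G] - f(w) = - \frac{5 w}{1134 w^{2} + 5670} != 0.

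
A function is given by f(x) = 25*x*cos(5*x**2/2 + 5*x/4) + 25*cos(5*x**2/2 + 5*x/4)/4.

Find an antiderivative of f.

An antiderivative is F(x) = 5*sin(5*x**2/2 + 5*x/4).

f matches the chain-rule pattern g'(h)*h' with inner function h(x) = 5*x**2/2 + 5*x/4; substituting u = h(x) collapses the integral.
Check: d/dx[5*sin(5*x**2/2 + 5*x/4)] = 25*x*cos(5*x**2/2 + 5*x/4) + 25*cos(5*x**2/2 + 5*x/4)/4 = f(x).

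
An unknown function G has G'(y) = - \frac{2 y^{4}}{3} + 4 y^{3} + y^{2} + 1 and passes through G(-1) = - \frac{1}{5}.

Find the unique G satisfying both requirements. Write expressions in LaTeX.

G(y) = - \frac{2 y^{5}}{15} + y^{4} + \frac{y^{3}}{3} + y

Integrate term by term and add the pieces.
A general antiderivative is - \frac{2 y^{5}}{15} + y^{4} + \frac{y^{3}}{3} + y + C.
The condition gives C = - \frac{1}{5} - (- \frac{1}{5}) = 0.
So G(y) = - \frac{2 y^{5}}{15} + y^{4} + \frac{y^{3}}{3} + y.
Check: d/dy[- \frac{2 y^{5}}{15} + y^{4} + \frac{y^{3}}{3} + y] = - \frac{2 y^{4}}{3} + 4 y^{3} + y^{2} + 1 = G'(y).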